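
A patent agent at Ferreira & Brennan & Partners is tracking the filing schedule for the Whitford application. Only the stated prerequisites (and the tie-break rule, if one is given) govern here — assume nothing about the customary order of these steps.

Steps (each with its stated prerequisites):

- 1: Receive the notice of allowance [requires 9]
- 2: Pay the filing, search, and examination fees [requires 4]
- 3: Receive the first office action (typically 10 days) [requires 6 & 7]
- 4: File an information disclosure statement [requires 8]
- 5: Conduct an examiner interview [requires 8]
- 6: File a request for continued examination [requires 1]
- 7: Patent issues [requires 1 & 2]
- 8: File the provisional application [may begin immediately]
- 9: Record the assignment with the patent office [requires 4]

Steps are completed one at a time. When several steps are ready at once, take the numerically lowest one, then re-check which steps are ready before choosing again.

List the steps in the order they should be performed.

Only 8 has no prerequisites, so it is first.
Ready: 4 and 5. 4 has the earlier label → 4.
2 and 9 now also ready, so the ready set is {2, 5, 9}; 2 has the earlier label → 2.
Ready: 5 and 9. 5 has the earlier label → 5.
Next only 9 has its prerequisites met → 9.
1 needed 9, now all done → 1.
Now 6 and 7 have their prerequisites met. 6 has the earlier label, so 6 next.
Next only 7 has its prerequisites met → 7.
3 needed 6 and 7, now all done → 3.

8, 4, 2, 5, 9, 1, 6, 7, 3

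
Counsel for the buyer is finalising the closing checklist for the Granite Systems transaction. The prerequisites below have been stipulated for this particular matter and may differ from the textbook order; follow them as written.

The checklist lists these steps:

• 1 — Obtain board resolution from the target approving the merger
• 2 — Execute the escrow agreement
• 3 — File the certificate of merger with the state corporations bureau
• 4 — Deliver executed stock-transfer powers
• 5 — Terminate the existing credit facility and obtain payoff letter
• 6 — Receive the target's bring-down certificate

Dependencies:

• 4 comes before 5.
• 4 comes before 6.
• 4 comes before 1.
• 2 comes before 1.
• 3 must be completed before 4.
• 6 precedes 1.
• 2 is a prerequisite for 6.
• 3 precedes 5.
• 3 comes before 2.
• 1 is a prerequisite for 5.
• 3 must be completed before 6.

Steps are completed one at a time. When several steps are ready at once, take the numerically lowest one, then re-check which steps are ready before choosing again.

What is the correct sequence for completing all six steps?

3, 2, 4, 6, 1, 5

3 is the only step with nothing outstanding, so it goes first.
Ready: 2 and 4. 2 has the earlier label → 2.
4 needed 3, now all done → 4.
6 is the only step now ready → 6.
1 is the only step now ready → 1.
That leaves 5 as the only ready step → 5.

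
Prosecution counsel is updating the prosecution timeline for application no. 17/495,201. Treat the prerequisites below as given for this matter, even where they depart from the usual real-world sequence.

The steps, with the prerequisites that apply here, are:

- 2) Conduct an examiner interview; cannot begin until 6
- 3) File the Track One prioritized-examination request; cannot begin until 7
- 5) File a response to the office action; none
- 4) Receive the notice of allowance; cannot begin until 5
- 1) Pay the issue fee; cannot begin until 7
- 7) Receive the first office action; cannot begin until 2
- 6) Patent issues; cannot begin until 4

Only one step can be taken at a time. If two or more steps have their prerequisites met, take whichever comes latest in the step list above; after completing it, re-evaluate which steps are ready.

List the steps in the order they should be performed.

5 4 6 2 7 1 3

5 has no prerequisites → 5 first.
4 is the only step now ready → 4.
That leaves 6 as the only ready step → 6.
2 is the only step now ready → 2.
7 is the only step now ready → 7.
1 and 3 are both available; 1 is listed later → 1.
That leaves 3 as the only ready step → 3.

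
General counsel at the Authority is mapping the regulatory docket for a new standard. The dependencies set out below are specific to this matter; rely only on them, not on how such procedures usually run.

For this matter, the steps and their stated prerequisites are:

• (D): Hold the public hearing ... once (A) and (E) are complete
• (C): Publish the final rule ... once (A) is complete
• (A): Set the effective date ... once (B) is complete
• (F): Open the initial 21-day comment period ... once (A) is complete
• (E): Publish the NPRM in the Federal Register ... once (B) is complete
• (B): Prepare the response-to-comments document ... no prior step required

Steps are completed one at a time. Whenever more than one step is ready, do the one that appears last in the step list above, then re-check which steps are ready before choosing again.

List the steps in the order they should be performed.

(B) (E) (A) (F) (C) (D)

Only (B) has no prerequisites, so it is first.
Ready: (E) and (A). (E) is listed later → (E).
Next only (A) has its prerequisites met → (A).
Now (F), (C) and (D) have their prerequisites met. (F) is listed later, so (F) next.
Now (C) and (D) have their prerequisites met. (C) is listed later, so (C) next.
That leaves (D) as the only ready step → (D).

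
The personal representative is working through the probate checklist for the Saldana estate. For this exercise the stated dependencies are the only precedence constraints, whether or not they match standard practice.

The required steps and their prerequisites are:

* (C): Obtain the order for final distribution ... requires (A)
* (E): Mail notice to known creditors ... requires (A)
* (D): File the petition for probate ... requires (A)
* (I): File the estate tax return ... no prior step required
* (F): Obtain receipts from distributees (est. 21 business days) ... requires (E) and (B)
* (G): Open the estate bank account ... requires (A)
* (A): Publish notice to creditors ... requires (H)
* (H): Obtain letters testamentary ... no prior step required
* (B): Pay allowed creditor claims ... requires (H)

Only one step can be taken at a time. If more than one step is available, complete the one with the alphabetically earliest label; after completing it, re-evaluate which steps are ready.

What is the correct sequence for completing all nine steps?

(H) and (I) have no prerequisites; (H) has the earlier label, so (H) is first.
(A) and (B) now also ready, so the ready set is {(A), (B), (I)}; (A) has the earlier label → (A).
Now (B), (C), (D), (E), (G) and (I) have their prerequisites met. (B) has the earlier label, so (B) next.
Ready: (C), (D), (E), (G) and (I). (C) has the earlier label → (C).
Ready: (D), (E), (G) and (I). (D) has the earlier label → (D).
Now (E), (G) and (I) have their prerequisites met. (E) has the earlier label, so (E) next.
Ready: (F), (G) and (I). (F) has the earlier label → (F).
Ready: (G) and (I). (G) has the earlier label → (G).
(I) is the only step now ready → (I).

(H) (A) (B) (C) (D) (E) (F) (G) (I)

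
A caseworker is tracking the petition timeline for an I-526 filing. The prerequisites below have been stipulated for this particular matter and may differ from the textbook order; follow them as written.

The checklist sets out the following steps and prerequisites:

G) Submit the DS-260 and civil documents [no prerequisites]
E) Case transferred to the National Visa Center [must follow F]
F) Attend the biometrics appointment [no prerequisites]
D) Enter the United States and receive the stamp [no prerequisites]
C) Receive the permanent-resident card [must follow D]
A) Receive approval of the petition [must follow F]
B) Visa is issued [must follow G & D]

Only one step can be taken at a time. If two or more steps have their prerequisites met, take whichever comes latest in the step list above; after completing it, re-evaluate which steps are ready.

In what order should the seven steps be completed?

D C F A E G B

Nothing is required for D, F and G. D is listed later → D first.
C, F and G are all available; C is listed later → C.
F and G are both available; F is listed later → F.
Ready: A, E and G. A is listed later → A.
E and G are both available; E is listed later → E.
G is the only step now ready → G.
B needed D and G, now all done → B.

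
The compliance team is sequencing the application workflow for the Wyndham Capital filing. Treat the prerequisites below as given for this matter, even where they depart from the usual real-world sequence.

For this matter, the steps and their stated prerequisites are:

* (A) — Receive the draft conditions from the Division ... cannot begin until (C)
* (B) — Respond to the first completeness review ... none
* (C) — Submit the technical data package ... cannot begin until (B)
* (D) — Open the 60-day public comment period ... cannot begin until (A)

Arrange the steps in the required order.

(B), (C), (A), (D)

Only (B) has no prerequisites, so it is first.
(C) needed (B), now all done → (C).
(A) needed (C), now all done → (A).
Next only (D) has its prerequisites met → (D).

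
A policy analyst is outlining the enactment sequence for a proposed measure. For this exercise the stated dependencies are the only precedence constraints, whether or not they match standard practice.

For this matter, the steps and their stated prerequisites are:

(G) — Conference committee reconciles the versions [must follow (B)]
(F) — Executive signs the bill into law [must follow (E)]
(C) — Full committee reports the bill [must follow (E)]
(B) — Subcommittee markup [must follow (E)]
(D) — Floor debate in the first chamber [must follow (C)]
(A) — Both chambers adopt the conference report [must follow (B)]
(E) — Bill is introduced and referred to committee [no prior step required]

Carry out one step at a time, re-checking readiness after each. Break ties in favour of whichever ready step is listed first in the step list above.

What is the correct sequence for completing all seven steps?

(E) has no prerequisites → (E) first.
Now (F), (C) and (B) have their prerequisites met. (F) is listed earlier, so (F) next.
Now (C) and (B) have their prerequisites met. (C) is listed earlier, so (C) next.
(D) now also ready, so the ready set is {(B), (D)}; (B) is listed earlier → (B).
(G) and (A) now also ready, so the ready set is {(G), (D), (A)}; (G) is listed earlier → (G).
(D) and (A) are both available; (D) is listed earlier → (D).
That leaves (A) as the only ready step → (A).

(E) (F) (C) (B) (G) (D) (A)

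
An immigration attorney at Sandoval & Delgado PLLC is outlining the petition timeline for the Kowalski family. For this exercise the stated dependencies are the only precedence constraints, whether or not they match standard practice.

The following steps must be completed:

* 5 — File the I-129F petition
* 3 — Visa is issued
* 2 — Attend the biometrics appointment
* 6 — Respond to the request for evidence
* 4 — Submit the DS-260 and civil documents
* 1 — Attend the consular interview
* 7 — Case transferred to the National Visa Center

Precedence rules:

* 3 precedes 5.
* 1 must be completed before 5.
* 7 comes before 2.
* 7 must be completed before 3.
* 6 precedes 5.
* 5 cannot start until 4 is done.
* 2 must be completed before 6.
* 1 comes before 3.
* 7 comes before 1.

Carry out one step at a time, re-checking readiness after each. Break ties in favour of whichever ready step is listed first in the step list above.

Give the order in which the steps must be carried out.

4 7 2 6 1 3 5

Nothing is required for 4 and 7. 4 is listed earlier → 4 first.
That leaves 7 as the only ready step → 7.
Now 2 and 1 have their prerequisites met. 2 is listed earlier, so 2 next.
Ready: 6 and 1. 6 is listed earlier → 6.
1 is the only step now ready → 1.
Next only 3 has its prerequisites met → 3.
5 needed 3, 6, 4 and 1, now all done → 5.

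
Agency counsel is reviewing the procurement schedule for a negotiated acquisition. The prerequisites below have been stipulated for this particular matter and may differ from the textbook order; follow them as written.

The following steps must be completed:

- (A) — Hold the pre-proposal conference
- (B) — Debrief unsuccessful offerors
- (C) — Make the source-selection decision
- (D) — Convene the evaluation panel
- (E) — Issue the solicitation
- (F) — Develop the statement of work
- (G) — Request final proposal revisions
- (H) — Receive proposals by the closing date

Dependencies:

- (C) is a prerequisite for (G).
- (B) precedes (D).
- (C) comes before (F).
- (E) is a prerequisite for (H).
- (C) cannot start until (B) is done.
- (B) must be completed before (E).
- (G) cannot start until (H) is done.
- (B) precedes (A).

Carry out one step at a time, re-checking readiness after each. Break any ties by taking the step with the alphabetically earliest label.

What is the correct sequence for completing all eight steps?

(B) is the only step with nothing outstanding, so it goes first.
Ready: (A), (C), (D) and (E). (A) has the earlier label → (A).
Ready: (C), (D) and (E). (C) has the earlier label → (C).
(F) now also ready, so the ready set is {(D), (E), (F)}; (D) has the earlier label → (D).
Ready: (E) and (F). (E) has the earlier label → (E).
(H) now also ready, so the ready set is {(F), (H)}; (F) has the earlier label → (F).
That leaves (H) as the only ready step → (H).
That leaves (G) as the only ready step → (G).

(B), (A), (C), (D), (E), (F), (H), (G)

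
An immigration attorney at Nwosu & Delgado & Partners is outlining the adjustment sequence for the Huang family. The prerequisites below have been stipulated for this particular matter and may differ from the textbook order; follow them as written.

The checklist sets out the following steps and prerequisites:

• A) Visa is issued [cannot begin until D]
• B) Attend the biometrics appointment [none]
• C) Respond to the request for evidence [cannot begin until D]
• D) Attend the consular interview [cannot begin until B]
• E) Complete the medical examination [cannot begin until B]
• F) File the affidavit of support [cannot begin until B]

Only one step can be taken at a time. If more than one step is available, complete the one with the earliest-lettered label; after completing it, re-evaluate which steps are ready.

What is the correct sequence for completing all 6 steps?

B → D → A → C → E → F

B has no prerequisites → B first.
Ready: D, E and F. D has the earlier label → D.
Now A, C, E and F have their prerequisites met. A has the earlier label, so A next.
Now C, E and F have their prerequisites met. C has the earlier label, so C next.
E and F are both available; E has the earlier label → E.
F needed B, now all done → F.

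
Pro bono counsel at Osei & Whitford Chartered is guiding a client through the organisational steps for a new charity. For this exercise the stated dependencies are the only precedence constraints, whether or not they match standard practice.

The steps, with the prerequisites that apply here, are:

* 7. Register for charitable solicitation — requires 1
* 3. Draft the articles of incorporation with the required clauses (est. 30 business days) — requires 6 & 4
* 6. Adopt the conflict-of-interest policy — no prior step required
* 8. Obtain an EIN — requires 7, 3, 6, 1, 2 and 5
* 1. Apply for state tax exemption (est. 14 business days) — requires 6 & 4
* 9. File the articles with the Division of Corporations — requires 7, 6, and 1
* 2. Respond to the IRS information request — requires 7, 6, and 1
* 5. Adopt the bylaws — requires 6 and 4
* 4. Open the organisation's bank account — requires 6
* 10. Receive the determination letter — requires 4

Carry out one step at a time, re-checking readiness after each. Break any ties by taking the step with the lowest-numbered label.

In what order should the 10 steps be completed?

6, 4, 1, 3, 5, 7, 2, 8, 9, 10

Only 6 has no prerequisites, so it is first.
4 is the only step now ready → 4.
1, 3, 5 and 10 are all available; 1 has the earlier label → 1.
7 now also ready, so the ready set is {3, 5, 7, 10}; 3 has the earlier label → 3.
Now 5, 7 and 10 have their prerequisites met. 5 has the earlier label, so 5 next.
Ready: 7 and 10. 7 has the earlier label → 7.
2 and 9 now also ready, so the ready set is {2, 9, 10}; 2 has the earlier label → 2.
8 now also ready, so the ready set is {8, 9, 10}; 8 has the earlier label → 8.
Ready: 9 and 10. 9 has the earlier label → 9.
Next only 10 has its prerequisites met → 10.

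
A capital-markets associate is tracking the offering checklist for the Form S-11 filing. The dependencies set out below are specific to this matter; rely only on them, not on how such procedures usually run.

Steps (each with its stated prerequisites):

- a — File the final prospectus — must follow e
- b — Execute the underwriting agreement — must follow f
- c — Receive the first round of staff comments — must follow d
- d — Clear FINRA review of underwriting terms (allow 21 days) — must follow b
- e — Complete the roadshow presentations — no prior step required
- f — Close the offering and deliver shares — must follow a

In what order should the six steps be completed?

e is the only step with nothing outstanding, so it goes first.
Next only a has its prerequisites met → a.
f needed a, now all done → f.
That leaves b as the only ready step → b.
Next only d has its prerequisites met → d.
That leaves c as the only ready step → c.

e, a, f, b, d, c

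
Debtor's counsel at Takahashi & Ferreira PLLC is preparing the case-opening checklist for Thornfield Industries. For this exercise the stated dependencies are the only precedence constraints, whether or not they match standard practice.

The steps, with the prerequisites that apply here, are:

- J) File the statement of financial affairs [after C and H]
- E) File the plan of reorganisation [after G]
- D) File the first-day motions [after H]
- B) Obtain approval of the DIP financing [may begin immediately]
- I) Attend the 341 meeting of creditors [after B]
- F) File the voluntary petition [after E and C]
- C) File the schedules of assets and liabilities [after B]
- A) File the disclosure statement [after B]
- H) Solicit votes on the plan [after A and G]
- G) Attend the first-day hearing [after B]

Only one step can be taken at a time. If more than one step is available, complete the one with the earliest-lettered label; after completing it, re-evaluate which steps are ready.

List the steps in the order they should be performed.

B, A, C, G, E, F, H, D, I, J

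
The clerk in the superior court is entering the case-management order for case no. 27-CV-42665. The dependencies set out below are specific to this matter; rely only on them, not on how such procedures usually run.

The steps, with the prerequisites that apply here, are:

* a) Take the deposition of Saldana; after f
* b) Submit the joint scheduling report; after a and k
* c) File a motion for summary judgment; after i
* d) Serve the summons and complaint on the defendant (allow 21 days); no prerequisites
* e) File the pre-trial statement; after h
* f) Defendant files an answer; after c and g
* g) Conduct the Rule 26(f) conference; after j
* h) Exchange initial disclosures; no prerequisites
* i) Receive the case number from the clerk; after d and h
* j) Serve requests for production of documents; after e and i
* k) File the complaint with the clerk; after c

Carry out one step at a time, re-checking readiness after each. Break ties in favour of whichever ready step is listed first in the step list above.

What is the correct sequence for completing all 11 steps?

d h e i c j g f a k b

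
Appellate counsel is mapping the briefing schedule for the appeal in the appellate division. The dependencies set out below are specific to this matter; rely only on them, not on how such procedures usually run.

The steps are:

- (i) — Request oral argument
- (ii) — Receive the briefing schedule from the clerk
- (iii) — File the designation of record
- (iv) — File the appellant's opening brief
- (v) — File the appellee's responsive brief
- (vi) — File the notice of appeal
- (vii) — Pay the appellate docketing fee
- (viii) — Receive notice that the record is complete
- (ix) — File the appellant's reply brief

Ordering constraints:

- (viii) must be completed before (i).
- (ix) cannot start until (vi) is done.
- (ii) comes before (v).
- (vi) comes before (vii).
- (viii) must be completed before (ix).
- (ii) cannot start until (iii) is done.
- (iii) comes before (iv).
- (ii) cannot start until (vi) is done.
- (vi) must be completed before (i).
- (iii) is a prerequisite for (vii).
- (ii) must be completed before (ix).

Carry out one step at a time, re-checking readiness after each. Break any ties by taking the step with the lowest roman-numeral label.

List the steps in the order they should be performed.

(iii) (iv) (vi) (ii) (v) (vii) (viii) (i) (ix)

(iii), (vi) and (viii) have no prerequisites; (iii) has the earlier label, so (iii) is first.
(iv) now also ready, so the ready set is {(iv), (vi), (viii)}; (iv) has the earlier label → (iv).
(vi) and (viii) are both available; (vi) has the earlier label → (vi).
Now (ii), (vii) and (viii) have their prerequisites met. (ii) has the earlier label, so (ii) next.
(v) now also ready, so the ready set is {(v), (vii), (viii)}; (v) has the earlier label → (v).
Ready: (vii) and (viii). (vii) has the earlier label → (vii).
That leaves (viii) as the only ready step → (viii).
Ready: (i) and (ix). (i) has the earlier label → (i).
Next only (ix) has its prerequisites met → (ix).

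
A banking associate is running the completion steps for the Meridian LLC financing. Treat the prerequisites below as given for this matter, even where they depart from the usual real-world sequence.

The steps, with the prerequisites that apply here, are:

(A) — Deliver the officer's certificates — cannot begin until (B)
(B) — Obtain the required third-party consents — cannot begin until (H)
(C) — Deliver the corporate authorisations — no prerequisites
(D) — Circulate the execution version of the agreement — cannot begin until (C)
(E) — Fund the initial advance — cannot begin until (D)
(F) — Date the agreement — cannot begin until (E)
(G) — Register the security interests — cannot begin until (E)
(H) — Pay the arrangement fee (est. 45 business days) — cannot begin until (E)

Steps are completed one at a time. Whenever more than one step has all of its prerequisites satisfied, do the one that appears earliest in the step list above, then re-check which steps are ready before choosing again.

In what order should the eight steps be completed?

(C), (D), (E), (F), (G), (H), (B), (A)

Only (C) has no prerequisites, so it is first.
(D) needed (C), now all done → (D).
(E) needed (D), now all done → (E).
(F), (G) and (H) are all available; (F) is listed earlier → (F).
Now (G) and (H) have their prerequisites met. (G) is listed earlier, so (G) next.
(H) needed (E), now all done → (H).
Next only (B) has its prerequisites met → (B).
(A) needed (B), now all done → (A).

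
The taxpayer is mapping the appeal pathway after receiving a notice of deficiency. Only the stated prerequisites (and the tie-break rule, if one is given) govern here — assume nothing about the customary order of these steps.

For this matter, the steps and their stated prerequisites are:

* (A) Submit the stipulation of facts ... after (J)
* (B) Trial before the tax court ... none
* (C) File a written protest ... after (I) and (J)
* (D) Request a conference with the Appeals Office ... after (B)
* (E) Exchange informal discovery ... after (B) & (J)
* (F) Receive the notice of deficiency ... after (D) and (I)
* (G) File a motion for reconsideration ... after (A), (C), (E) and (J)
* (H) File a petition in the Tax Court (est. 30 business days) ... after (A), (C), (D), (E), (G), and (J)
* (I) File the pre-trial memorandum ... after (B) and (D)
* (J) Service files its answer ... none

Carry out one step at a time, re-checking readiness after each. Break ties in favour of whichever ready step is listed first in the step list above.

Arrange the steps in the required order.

(B) (D) (I) (F) (J) (A) (C) (E) (G) (H)

Nothing is required for (B) and (J). (B) is listed earlier → (B) first.
(D) now also ready, so the ready set is {(D), (J)}; (D) is listed earlier → (D).
(I) now also ready, so the ready set is {(I), (J)}; (I) is listed earlier → (I).
(F) and (J) are both available; (F) is listed earlier → (F).
(J) is the only step now ready → (J).
Now (A), (C) and (E) have their prerequisites met. (A) is listed earlier, so (A) next.
Now (C) and (E) have their prerequisites met. (C) is listed earlier, so (C) next.
That leaves (E) as the only ready step → (E).
That leaves (G) as the only ready step → (G).
Next only (H) has its prerequisites met → (H).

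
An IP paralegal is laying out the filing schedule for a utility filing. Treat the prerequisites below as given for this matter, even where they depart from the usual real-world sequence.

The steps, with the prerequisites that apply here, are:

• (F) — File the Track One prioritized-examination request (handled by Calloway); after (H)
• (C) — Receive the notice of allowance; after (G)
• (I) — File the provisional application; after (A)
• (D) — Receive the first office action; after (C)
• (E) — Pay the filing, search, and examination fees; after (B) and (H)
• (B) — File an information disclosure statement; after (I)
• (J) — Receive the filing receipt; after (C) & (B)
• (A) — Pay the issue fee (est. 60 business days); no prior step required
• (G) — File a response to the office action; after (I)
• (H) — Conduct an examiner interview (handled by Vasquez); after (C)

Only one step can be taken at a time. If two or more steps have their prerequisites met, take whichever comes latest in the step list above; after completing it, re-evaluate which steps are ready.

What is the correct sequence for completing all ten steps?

(A), (I), (G), (B), (C), (H), (J), (E), (D), (F)

Only (A) has no prerequisites, so it is first.
(I) needed (A), now all done → (I).
(G) and (B) are both available; (G) is listed later → (G).
(C) now also ready, so the ready set is {(B), (C)}; (B) is listed later → (B).
(C) is the only step now ready → (C).
Ready: (H), (J) and (D). (H) is listed later → (H).
Now (J), (E), (D) and (F) have their prerequisites met. (J) is listed later, so (J) next.
(E), (D) and (F) are all available; (E) is listed later → (E).
(D) and (F) are both available; (D) is listed later → (D).
(F) needed (H), now all done → (F).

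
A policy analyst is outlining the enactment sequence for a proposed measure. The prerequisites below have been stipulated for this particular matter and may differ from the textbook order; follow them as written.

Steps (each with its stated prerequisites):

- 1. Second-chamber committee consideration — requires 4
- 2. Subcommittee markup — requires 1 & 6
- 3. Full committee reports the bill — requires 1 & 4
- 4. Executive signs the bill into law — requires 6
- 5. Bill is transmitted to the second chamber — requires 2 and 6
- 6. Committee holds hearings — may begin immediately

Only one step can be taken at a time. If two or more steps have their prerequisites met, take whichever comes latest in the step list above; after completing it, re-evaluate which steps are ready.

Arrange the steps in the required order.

Only 6 has no prerequisites, so it is first.
4 needed 6, now all done → 4.
1 is the only step now ready → 1.
3 and 2 are both available; 3 is listed later → 3.
2 needed 6 and 1, now all done → 2.
Next only 5 has its prerequisites met → 5.

6, 4, 1, 3, 2, 5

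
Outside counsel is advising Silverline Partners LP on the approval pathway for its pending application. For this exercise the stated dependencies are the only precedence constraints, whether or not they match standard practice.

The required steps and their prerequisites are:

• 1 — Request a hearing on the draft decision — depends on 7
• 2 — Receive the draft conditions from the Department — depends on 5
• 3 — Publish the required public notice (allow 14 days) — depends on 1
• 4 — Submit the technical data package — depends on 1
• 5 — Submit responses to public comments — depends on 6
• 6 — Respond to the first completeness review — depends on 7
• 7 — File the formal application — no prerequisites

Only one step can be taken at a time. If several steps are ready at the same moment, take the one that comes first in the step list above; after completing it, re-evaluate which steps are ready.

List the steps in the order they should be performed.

7 is the only step with nothing outstanding, so it goes first.
Ready: 1 and 6. 1 is listed earlier → 1.
3 and 4 now also ready, so the ready set is {3, 4, 6}; 3 is listed earlier → 3.
Now 4 and 6 have their prerequisites met. 4 is listed earlier, so 4 next.
6 is the only step now ready → 6.
That leaves 5 as the only ready step → 5.
2 needed 5, now all done → 2.

7 → 1 → 3 → 4 → 6 → 5 → 2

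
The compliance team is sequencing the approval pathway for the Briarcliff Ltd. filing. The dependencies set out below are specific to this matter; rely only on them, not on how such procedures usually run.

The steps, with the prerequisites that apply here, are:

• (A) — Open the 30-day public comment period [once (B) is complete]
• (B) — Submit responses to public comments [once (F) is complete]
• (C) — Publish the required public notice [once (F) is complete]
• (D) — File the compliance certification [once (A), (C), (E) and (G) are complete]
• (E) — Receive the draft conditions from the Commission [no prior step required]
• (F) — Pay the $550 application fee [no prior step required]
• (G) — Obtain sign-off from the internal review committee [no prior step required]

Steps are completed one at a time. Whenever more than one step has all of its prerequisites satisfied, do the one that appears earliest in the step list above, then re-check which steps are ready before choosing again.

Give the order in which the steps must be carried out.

(E) (F) (B) (A) (C) (G) (D)

Nothing is required for (E), (F) and (G). (E) is listed earlier → (E) first.
Now (F) and (G) have their prerequisites met. (F) is listed earlier, so (F) next.
Ready: (B), (C) and (G). (B) is listed earlier → (B).
Now (A), (C) and (G) have their prerequisites met. (A) is listed earlier, so (A) next.
Ready: (C) and (G). (C) is listed earlier → (C).
Next only (G) has its prerequisites met → (G).
(D) is the only step now ready → (D).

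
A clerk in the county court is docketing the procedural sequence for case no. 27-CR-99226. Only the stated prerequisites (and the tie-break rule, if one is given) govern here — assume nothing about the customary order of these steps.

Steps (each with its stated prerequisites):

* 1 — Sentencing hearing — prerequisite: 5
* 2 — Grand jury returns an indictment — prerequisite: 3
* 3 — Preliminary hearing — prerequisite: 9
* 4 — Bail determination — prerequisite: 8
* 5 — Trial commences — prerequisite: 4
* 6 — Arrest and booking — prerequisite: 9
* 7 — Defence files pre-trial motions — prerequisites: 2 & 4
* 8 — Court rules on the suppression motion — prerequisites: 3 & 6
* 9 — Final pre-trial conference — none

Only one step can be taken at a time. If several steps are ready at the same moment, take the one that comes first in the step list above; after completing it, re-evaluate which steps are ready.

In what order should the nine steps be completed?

9 is the only step with nothing outstanding, so it goes first.
Ready: 3 and 6. 3 is listed earlier → 3.
2 and 6 are both available; 2 is listed earlier → 2.
6 is the only step now ready → 6.
Next only 8 has its prerequisites met → 8.
Next only 4 has its prerequisites met → 4.
5 and 7 are both available; 5 is listed earlier → 5.
Now 1 and 7 have their prerequisites met. 1 is listed earlier, so 1 next.
7 needed 2 and 4, now all done → 7.

9 3 2 6 8 4 5 1 7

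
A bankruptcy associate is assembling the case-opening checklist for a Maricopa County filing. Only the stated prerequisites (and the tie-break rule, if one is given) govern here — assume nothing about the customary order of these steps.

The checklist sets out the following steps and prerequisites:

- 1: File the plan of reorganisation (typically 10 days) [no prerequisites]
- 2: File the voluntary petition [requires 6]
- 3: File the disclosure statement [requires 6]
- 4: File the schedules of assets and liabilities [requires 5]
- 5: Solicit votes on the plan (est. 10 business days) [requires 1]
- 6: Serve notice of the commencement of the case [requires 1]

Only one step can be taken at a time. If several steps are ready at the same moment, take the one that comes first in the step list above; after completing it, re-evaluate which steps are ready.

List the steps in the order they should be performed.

1 has no prerequisites → 1 first.
Now 5 and 6 have their prerequisites met. 5 is listed earlier, so 5 next.
Now 4 and 6 have their prerequisites met. 4 is listed earlier, so 4 next.
6 needed 1, now all done → 6.
2 and 3 are both available; 2 is listed earlier → 2.
3 needed 6, now all done → 3.

1 5 4 6 2 3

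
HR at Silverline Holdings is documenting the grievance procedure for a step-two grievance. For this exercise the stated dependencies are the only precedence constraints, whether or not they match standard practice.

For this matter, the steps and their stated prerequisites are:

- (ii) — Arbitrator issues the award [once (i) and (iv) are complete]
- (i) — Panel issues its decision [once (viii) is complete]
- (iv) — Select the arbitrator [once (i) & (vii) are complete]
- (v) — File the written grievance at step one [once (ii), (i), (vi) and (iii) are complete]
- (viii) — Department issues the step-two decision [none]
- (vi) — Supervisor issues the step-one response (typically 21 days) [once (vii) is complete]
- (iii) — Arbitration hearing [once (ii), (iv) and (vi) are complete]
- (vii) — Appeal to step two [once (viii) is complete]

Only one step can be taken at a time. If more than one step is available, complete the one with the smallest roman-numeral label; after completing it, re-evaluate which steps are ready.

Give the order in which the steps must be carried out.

(viii) → (i) → (vii) → (iv) → (ii) → (vi) → (iii) → (v)

(viii) is the only step with nothing outstanding, so it goes first.
(i) and (vii) are both available; (i) has the earlier label → (i).
(vii) needed (viii), now all done → (vii).
Ready: (iv) and (vi). (iv) has the earlier label → (iv).
Now (ii) and (vi) have their prerequisites met. (ii) has the earlier label, so (ii) next.
(vi) is the only step now ready → (vi).
That leaves (iii) as the only ready step → (iii).
Next only (v) has its prerequisites met → (v).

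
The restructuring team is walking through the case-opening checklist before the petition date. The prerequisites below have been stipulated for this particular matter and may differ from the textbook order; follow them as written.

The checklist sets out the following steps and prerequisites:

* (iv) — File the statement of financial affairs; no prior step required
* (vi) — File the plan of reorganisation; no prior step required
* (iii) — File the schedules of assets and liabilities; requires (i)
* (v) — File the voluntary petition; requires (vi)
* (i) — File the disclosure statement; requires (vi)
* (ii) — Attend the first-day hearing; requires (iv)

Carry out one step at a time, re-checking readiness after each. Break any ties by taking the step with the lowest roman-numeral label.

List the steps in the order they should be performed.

(iv) (ii) (vi) (i) (iii) (v)

Nothing is required for (iv) and (vi). (iv) has the earlier label → (iv) first.
(ii) now also ready, so the ready set is {(ii), (vi)}; (ii) has the earlier label → (ii).
(vi) is the only step now ready → (vi).
Now (i) and (v) have their prerequisites met. (i) has the earlier label, so (i) next.
Ready: (iii) and (v). (iii) has the earlier label → (iii).
That leaves (v) as the only ready step → (v).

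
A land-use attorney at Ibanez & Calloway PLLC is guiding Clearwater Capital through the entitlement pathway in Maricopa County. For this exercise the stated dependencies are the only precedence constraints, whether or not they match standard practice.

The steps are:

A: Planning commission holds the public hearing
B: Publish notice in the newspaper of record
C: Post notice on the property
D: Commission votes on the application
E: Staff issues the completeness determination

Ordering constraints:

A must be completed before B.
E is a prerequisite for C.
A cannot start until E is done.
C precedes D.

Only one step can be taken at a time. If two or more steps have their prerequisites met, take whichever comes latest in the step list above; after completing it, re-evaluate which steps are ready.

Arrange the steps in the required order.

Only E has no prerequisites, so it is first.
C and A are both available; C is listed later → C.
Now D and A have their prerequisites met. D is listed later, so D next.
A needed E, now all done → A.
B needed A, now all done → B.

E, C, D, A, B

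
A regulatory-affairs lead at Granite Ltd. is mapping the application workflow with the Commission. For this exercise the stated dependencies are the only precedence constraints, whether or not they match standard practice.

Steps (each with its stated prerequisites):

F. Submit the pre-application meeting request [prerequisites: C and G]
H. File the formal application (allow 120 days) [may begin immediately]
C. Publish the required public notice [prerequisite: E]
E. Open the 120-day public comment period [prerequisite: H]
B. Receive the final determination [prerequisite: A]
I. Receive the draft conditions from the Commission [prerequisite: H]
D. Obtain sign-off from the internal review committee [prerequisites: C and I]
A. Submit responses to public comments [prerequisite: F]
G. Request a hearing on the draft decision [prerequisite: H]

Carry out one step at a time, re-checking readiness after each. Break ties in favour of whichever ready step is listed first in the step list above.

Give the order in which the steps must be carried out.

H → E → C → I → D → G → F → A → B

H is the only step with nothing outstanding, so it goes first.
Now E, I and G have their prerequisites met. E is listed earlier, so E next.
C, I and G are all available; C is listed earlier → C.
I and G are both available; I is listed earlier → I.
D and G are both available; D is listed earlier → D.
G needed H, now all done → G.
F needed C and G, now all done → F.
A needed F, now all done → A.
That leaves B as the only ready step → B.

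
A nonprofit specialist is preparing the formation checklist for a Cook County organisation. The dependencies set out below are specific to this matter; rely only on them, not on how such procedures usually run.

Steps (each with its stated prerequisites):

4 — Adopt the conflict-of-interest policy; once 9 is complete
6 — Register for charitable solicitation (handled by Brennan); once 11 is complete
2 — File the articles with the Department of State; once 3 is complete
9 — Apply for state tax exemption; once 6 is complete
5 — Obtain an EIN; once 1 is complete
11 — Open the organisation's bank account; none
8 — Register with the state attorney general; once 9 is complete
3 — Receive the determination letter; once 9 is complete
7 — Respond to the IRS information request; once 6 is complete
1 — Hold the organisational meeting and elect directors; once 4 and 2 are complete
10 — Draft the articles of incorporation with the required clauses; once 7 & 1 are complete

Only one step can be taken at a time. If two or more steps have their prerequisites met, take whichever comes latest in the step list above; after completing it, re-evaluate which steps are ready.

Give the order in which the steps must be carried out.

Only 11 has no prerequisites, so it is first.
6 is the only step now ready → 6.
Ready: 7 and 9. 7 is listed later → 7.
9 is the only step now ready → 9.
3, 8 and 4 are all available; 3 is listed later → 3.
Ready: 8, 2 and 4. 8 is listed later → 8.
2 and 4 are both available; 2 is listed later → 2.
4 is the only step now ready → 4.
1 needed 2 and 4, now all done → 1.
Now 10 and 5 have their prerequisites met. 10 is listed later, so 10 next.
Next only 5 has its prerequisites met → 5.

11 6 7 9 3 8 2 4 1 10 5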